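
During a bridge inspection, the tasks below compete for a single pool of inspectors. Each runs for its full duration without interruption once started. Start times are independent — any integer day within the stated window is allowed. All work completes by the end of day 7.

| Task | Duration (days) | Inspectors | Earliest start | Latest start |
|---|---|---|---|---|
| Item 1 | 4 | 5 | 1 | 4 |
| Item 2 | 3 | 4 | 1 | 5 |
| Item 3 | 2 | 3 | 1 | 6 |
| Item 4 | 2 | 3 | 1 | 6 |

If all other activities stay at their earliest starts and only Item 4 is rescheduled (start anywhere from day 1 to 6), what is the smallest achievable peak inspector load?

12

Item 4@1: d1:15  d2:15  d3:9  d4:5  d5:0  d6:0  d7:0 → peak 15
Item 4@2: d1:12  d2:15  d3:12  d4:5  d5:0  d6:0  d7:0 → peak 15
Item 4@3: d1:12  d2:12  d3:12  d4:8  d5:0  d6:0  d7:0 → peak 12
Item 4@4: d1:12  d2:12  d3:9  d4:8  d5:3  d6:0  d7:0 → peak 12
Item 4@5: d1:12  d2:12  d3:9  d4:5  d5:3  d6:3  d7:0 → peak 12
Item 4@6: d1:12  d2:12  d3:9  d4:5  d5:0  d6:3  d7:3 → peak 12
Best is Item 4@3, peak 12.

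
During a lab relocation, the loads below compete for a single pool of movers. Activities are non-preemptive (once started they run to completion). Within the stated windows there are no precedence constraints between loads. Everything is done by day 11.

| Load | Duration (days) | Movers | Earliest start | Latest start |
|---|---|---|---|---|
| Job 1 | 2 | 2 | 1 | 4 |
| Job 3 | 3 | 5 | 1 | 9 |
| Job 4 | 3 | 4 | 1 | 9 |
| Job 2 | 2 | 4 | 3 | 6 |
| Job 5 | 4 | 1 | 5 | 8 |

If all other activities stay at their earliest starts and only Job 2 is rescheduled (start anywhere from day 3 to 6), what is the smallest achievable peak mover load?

11

Job 2@3: d1:11  d2:11  d3:13  d4:4  d5:1  d6:1  d7:1  d8:1  d9:0  d10:0  d11:0 → peak 13
Job 2@4: d1:11  d2:11  d3:9  d4:4  d5:5  d6:1  d7:1  d8:1  d9:0  d10:0  d11:0 → peak 11
Job 2@5: d1:11  d2:11  d3:9  d4:0  d5:5  d6:5  d7:1  d8:1  d9:0  d10:0  d11:0 → peak 11
Job 2@6: d1:11  d2:11  d3:9  d4:0  d5:1  d6:5  d7:5  d8:1  d9:0  d10:0  d11:0 → peak 11
Best is Job 2@4, peak 11.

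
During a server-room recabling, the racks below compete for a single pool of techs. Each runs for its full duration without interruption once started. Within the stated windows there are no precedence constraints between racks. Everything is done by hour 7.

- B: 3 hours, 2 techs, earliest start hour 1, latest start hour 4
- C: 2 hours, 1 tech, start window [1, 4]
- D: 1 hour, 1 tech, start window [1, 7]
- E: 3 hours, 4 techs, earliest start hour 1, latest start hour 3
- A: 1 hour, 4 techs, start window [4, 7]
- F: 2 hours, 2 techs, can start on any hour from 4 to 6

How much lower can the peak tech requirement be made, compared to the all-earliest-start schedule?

Early-start peak: h1:8  h2:7  h3:6  h4:6  h5:2  h6:0  h7:0 ⇒ 8.
Leveled (B@4, C@1, D@3, E@1, A@7, F@4): h1:5  h2:5  h3:5  h4:4  h5:4  h6:2  h7:4 ⇒ 5.
Reduction 8 − 5 = 3.

3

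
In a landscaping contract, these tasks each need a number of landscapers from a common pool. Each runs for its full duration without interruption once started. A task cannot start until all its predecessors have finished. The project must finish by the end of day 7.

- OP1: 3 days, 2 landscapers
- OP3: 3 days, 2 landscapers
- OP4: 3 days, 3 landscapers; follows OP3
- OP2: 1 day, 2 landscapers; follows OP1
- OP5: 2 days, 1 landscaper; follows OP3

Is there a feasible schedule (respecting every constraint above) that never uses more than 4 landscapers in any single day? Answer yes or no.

yes

Schedule OP1@1, OP3@1, OP4@4, OP2@7, OP5@4: d1:4  d2:4  d3:4  d4:4  d5:4  d6:3  d7:2 — peak 4 ≤ 4.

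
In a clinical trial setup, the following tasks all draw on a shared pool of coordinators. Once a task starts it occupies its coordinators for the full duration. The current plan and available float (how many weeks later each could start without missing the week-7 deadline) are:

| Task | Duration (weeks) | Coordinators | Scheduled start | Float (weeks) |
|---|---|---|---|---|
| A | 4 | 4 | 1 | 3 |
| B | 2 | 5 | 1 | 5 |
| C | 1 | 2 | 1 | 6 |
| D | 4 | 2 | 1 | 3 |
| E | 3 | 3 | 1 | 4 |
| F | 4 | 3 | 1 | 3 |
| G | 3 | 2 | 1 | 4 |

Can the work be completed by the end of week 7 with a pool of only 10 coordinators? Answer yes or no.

Schedule A@1, B@1, C@3, D@3, E@5, F@4, G@5: w1:9  w2:9  w3:8  w4:9  w5:10  w6:10  w7:8 — peak 10 ≤ 10.

yes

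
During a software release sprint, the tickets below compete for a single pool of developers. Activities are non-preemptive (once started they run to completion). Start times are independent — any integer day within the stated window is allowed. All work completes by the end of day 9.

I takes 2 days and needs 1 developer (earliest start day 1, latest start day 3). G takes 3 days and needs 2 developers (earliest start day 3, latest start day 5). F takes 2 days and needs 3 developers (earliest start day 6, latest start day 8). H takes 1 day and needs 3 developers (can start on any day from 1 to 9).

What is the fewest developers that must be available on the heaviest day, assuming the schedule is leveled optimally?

Early-start (I@1, G@3, F@6, H@1) gives peak 4: d1:4  d2:1  d3:2  d4:2  d5:2  d6:3  d7:3  d8:0  d9:0.
Shift H→8.
Schedule I@1, G@3, F@6, H@8: d1:1  d2:1  d3:2  d4:2  d5:2  d6:3  d7:3  d8:3  d9:0 — peak 3.

3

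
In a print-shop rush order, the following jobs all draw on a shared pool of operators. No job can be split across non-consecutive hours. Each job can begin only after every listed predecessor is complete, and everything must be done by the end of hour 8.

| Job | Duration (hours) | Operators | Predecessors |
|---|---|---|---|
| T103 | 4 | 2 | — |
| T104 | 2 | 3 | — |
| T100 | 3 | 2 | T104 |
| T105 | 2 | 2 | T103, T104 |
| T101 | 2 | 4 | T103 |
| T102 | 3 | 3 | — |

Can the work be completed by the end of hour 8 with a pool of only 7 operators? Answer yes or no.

yes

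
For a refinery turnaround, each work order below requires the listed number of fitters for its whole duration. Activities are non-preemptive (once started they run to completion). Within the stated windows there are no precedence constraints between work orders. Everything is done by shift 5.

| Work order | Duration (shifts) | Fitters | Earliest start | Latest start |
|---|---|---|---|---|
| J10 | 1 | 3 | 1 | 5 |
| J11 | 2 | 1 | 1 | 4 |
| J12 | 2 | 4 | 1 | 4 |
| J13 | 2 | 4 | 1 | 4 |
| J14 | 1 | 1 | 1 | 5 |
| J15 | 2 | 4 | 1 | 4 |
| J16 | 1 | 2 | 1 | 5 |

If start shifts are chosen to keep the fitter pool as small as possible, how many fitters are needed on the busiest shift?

Early-start (J10@1, J11@1, J12@1, J13@1, J14@1, J15@1, J16@1) gives peak 19: s1:19  s2:13  s3:0  s4:0  s5:0.
Shift J13→3, J14→2, J15→3, J16→2.
Schedule J10@1, J11@1, J12@1, J13@3, J14@2, J15@3, J16@2: s1:8  s2:8  s3:8  s4:8  s5:0 — peak 8.

8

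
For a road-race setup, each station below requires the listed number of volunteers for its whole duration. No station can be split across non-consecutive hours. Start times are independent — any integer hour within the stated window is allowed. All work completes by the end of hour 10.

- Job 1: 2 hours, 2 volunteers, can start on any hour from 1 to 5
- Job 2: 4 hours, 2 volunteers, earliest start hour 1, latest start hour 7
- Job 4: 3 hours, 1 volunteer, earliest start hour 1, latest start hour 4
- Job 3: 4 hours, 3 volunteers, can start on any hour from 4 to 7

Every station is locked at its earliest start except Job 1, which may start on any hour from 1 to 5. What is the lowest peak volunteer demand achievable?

5

Job 1@1: h1:5  h2:5  h3:3  h4:5  h5:3  h6:3  h7:3  h8:0  h9:0  h10:0 → peak 5
Job 1@2: h1:3  h2:5  h3:5  h4:5  h5:3  h6:3  h7:3  h8:0  h9:0  h10:0 → peak 5
Job 1@3: h1:3  h2:3  h3:5  h4:7  h5:3  h6:3  h7:3  h8:0  h9:0  h10:0 → peak 7
Job 1@4: h1:3  h2:3  h3:3  h4:7  h5:5  h6:3  h7:3  h8:0  h9:0  h10:0 → peak 7
Job 1@5: h1:3  h2:3  h3:3  h4:5  h5:5  h6:5  h7:3  h8:0  h9:0  h10:0 → peak 5
Best is Job 1@1, peak 5.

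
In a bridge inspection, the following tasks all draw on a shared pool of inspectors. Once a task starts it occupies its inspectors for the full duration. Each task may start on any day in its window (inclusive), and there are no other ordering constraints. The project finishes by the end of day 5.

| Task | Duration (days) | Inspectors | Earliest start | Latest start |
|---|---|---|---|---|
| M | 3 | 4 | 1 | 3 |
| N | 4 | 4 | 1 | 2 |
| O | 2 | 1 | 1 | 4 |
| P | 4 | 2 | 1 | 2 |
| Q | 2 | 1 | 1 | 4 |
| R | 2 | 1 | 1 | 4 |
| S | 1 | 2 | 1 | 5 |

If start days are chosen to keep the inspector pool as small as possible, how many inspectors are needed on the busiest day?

10

Early-start (M@1, N@1, O@1, P@1, Q@1, R@1, S@1) gives peak 15: d1:15  d2:13  d3:10  d4:6  d5:0.
Shift O→4, Q→4, R→4, S→5.
Schedule M@1, N@1, O@4, P@1, Q@4, R@4, S@5: d1:10  d2:10  d3:10  d4:9  d5:5 — peak 10.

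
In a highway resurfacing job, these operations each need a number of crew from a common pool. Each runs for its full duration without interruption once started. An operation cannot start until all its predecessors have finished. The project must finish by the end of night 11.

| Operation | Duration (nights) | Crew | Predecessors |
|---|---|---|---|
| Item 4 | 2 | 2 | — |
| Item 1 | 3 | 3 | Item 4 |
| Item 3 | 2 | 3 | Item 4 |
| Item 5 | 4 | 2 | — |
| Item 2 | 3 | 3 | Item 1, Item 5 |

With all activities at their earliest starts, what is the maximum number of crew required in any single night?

8

Early-start schedule: Item 4@1, Item 1@3, Item 3@3, Item 5@1, Item 2@6.
Load per night: night 1: 4, night 2: 4, night 3: 8, night 4: 8, night 5: 3, night 6: 3, night 7: 3, night 8: 3, night 9: 0, night 10: 0, night 11: 0.
Peak is 8.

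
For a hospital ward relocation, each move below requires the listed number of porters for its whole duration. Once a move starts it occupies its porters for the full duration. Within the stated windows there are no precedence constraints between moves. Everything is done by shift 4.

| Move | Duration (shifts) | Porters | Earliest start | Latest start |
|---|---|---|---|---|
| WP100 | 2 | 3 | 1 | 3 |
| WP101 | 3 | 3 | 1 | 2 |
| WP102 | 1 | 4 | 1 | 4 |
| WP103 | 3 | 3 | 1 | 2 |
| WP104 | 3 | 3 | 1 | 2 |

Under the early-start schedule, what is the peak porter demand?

16

Early-start schedule: WP100@1, WP101@1, WP102@1, WP103@1, WP104@1.
Load per shift: shift 1: 16, shift 2: 12, shift 3: 9, shift 4: 0.
Peak is 16.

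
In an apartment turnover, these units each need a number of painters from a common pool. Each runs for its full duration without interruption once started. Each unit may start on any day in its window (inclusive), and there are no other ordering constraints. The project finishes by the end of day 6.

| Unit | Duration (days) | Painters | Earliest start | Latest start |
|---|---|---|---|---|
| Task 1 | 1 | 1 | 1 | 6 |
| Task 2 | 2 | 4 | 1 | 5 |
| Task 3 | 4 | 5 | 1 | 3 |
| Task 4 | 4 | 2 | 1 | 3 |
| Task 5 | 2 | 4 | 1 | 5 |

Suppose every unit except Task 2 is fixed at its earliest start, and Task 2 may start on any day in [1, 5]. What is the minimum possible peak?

Task 2@1: d1:16  d2:15  d3:7  d4:7  d5:0  d6:0 → peak 16
Task 2@2: d1:12  d2:15  d3:11  d4:7  d5:0  d6:0 → peak 15
Task 2@3: d1:12  d2:11  d3:11  d4:11  d5:0  d6:0 → peak 12
Task 2@4: d1:12  d2:11  d3:7  d4:11  d5:4  d6:0 → peak 12
Task 2@5: d1:12  d2:11  d3:7  d4:7  d5:4  d6:4 → peak 12
Best is Task 2@3, peak 12.

12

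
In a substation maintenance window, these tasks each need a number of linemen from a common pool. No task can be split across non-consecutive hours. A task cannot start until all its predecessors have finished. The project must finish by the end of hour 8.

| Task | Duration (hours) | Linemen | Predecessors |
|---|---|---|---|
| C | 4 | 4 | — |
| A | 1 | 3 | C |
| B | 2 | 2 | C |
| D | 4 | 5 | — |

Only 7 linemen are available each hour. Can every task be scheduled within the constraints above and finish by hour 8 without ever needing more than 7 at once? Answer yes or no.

no

The minimum achievable peak is 8; 7 < 8, so no feasible schedule stays within the cap.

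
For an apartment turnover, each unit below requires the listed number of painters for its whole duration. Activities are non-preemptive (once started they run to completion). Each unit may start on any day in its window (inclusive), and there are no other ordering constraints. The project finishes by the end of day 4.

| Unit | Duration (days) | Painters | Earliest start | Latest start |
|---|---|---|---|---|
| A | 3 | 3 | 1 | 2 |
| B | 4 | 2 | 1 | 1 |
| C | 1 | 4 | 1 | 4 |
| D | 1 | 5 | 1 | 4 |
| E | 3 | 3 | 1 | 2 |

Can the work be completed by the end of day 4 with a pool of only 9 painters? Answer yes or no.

no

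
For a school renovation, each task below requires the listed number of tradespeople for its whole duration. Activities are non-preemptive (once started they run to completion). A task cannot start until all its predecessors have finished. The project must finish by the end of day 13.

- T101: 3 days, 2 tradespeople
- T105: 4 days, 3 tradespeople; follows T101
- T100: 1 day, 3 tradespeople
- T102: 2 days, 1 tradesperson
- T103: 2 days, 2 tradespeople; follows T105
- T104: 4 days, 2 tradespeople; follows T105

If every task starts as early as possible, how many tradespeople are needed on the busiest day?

Early-start schedule: T101@1, T105@4, T100@1, T102@1, T103@8, T104@8.
Load per day: day 1: 6, day 2: 3, day 3: 2, day 4: 3, day 5: 3, day 6: 3, day 7: 3, day 8: 4, day 9: 4, day 10: 2, day 11: 2, day 12: 0, day 13: 0.
Peak is 6.

6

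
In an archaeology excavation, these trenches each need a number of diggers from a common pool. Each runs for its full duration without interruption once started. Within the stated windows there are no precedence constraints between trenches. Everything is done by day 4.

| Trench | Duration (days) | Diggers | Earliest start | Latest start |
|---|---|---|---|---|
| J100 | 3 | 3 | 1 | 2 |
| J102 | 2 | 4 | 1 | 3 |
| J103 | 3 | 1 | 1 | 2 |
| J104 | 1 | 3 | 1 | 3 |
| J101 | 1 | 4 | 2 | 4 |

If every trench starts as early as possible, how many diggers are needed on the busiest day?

12

Early-start schedule: J100@1, J102@1, J103@1, J104@1, J101@2.
Load per day: day 1: 11, day 2: 12, day 3: 4, day 4: 0.
Peak is 12.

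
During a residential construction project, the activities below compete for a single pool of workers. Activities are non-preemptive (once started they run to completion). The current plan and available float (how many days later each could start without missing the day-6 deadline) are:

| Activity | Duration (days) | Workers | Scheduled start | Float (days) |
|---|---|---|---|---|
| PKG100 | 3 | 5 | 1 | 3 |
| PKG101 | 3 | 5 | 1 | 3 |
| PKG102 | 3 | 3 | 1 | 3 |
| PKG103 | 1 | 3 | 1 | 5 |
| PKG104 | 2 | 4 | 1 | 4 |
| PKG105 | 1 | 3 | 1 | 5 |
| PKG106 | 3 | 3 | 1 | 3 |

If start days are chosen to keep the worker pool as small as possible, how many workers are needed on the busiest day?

11

Early-start (PKG100@1, PKG101@1, PKG102@1, PKG103@1, PKG104@1, PKG105@1, PKG106@1) gives peak 26: d1:26  d2:20  d3:16  d4:0  d5:0  d6:0.
Shift PKG101→2, PKG102→4, PKG104→5, PKG106→4.
Schedule PKG100@1, PKG101@2, PKG102@4, PKG103@1, PKG104@5, PKG105@1, PKG106@4: d1:11  d2:10  d3:10  d4:11  d5:10  d6:10 — peak 11.
Total worker-days = 62 over 6 days ⇒ peak ≥ ⌈62/6⌉ = 11, so 11 is optimal.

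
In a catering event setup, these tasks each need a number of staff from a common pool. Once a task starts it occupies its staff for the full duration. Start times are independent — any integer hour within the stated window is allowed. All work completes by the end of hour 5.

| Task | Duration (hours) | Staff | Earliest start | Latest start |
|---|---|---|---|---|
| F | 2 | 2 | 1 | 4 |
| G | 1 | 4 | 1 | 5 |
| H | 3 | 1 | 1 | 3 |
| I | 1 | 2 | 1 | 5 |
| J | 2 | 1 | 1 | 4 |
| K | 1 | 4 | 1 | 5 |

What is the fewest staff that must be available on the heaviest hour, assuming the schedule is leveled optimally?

Early-start (F@1, G@1, H@1, I@1, J@1, K@1) gives peak 14: h1:14  h2:4  h3:1  h4:0  h5:0.
Shift G→4, I→3, K→5.
Schedule F@1, G@4, H@1, I@3, J@1, K@5: h1:4  h2:4  h3:3  h4:4  h5:4 — peak 4.
Total staffer-hours = 19 over 5 hours ⇒ peak ≥ ⌈19/5⌉ = 4, so 4 is optimal.

4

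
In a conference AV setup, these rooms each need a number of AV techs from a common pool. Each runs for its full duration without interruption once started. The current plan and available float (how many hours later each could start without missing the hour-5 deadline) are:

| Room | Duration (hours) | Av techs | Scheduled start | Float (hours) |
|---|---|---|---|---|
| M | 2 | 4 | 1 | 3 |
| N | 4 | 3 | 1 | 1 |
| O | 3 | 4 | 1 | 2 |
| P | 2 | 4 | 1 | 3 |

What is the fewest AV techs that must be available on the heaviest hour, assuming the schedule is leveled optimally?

11

Early-start (M@1, N@1, O@1, P@1) gives peak 15: h1:15  h2:15  h3:7  h4:3  h5:0.
Shift P→3.
Schedule M@1, N@1, O@1, P@3: h1:11  h2:11  h3:11  h4:7  h5:0 — peak 11.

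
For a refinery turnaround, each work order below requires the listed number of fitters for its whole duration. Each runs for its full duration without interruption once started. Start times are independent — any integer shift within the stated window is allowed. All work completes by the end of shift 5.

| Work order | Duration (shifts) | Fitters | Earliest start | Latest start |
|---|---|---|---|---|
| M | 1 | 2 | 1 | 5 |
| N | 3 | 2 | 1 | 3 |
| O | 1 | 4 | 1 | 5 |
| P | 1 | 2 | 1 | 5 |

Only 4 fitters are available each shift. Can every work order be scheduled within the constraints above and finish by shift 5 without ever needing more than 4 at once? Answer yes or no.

Schedule M@1, N@1, O@4, P@2: s1:4  s2:4  s3:2  s4:4  s5:0 — peak 4 ≤ 4.

yes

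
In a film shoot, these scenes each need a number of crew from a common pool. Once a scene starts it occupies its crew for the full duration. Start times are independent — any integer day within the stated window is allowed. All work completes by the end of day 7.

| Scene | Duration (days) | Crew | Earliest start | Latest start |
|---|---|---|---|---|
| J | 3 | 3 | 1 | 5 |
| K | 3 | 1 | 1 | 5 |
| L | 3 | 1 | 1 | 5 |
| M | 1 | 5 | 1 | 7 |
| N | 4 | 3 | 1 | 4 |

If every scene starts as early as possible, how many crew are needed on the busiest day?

13

Early-start schedule: J@1, K@1, L@1, M@1, N@1.
Load per day: day 1: 13, day 2: 8, day 3: 8, day 4: 3, day 5: 0, day 6: 0, day 7: 0.
Peak is 13.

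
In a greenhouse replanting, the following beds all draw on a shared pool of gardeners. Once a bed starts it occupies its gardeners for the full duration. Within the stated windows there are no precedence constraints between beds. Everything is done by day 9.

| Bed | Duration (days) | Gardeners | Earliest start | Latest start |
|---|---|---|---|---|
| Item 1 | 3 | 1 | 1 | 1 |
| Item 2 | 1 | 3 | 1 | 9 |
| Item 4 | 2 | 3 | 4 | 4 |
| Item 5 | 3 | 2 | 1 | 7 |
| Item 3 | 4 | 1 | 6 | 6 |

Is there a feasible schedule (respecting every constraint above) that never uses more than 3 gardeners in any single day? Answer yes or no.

The minimum achievable peak is 4; 3 < 4, so no feasible schedule stays within the cap.

no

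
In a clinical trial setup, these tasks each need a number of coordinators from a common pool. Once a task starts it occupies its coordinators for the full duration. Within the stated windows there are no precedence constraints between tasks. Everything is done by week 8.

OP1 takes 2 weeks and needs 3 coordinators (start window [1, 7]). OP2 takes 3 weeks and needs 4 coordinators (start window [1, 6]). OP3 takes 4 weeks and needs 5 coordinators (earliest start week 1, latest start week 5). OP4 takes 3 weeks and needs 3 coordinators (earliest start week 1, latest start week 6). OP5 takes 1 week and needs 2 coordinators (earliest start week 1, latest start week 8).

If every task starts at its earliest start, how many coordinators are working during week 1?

17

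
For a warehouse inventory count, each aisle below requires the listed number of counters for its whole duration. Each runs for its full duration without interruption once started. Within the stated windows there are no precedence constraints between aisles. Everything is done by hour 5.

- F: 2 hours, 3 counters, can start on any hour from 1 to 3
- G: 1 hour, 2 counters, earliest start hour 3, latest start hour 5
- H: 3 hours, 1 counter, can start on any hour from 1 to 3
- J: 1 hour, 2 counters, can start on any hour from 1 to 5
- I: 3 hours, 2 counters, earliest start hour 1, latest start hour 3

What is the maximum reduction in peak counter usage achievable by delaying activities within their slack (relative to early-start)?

4

Early-start peak: h1:8  h2:6  h3:5  h4:0  h5:0 ⇒ 8.
Leveled (F@1, G@4, H@1, J@5, I@3): h1:4  h2:4  h3:3  h4:4  h5:4 ⇒ 4.
Reduction 8 − 4 = 4.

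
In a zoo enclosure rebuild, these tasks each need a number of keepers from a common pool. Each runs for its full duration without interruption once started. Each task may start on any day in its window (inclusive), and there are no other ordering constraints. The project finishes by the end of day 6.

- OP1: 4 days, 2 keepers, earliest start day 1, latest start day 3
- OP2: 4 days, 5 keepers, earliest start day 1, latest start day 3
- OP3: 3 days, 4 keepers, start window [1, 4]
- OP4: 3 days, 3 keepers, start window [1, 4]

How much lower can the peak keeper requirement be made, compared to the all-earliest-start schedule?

Early-start peak: d1:14  d2:14  d3:14  d4:7  d5:0  d6:0 ⇒ 14.
Leveled (OP1@1, OP2@1, OP3@1, OP4@4): d1:11  d2:11  d3:11  d4:10  d5:3  d6:3 ⇒ 11.
Reduction 14 − 11 = 3.

3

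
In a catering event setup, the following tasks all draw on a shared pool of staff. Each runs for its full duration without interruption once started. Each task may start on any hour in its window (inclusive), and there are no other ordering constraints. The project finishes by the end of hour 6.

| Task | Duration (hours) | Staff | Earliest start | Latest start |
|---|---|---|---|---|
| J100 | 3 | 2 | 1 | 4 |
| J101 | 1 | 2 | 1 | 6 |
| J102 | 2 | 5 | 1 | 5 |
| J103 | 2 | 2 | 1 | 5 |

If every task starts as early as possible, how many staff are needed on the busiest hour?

Early-start schedule: J100@1, J101@1, J102@1, J103@1.
Load per hour: hour 1: 11, hour 2: 9, hour 3: 2, hour 4: 0, hour 5: 0, hour 6: 0.
Peak is 11.

11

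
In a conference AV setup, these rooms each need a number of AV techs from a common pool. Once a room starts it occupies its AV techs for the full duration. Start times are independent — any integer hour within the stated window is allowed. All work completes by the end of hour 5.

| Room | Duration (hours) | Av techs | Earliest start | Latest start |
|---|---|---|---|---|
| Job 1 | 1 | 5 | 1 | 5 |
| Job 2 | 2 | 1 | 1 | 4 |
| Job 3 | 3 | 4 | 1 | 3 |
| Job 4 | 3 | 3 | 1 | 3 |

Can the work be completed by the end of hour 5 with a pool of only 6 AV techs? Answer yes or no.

no

The minimum achievable peak is 7; 6 < 7, so no feasible schedule stays within the cap.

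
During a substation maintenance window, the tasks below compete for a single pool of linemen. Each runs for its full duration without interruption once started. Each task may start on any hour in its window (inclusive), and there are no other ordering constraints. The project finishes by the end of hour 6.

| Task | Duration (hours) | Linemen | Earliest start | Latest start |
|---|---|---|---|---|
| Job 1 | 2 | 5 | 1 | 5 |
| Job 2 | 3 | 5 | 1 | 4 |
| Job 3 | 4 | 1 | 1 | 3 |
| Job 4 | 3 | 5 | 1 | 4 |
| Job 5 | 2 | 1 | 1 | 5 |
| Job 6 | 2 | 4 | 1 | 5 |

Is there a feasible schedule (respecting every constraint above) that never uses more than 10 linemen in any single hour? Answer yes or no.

yes

Schedule Job 1@1, Job 2@1, Job 3@3, Job 4@4, Job 5@3, Job 6@5: h1:10  h2:10  h3:7  h4:7  h5:10  h6:10 — peak 10 ≤ 10.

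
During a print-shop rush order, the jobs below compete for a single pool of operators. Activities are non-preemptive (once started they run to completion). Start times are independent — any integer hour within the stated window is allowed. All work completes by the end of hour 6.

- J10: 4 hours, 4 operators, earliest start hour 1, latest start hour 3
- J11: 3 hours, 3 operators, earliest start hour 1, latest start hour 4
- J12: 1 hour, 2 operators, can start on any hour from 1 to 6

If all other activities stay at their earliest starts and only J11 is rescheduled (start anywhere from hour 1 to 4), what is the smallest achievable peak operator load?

J11@1: h1:9  h2:7  h3:7  h4:4  h5:0  h6:0 → peak 9
J11@2: h1:6  h2:7  h3:7  h4:7  h5:0  h6:0 → peak 7
J11@3: h1:6  h2:4  h3:7  h4:7  h5:3  h6:0 → peak 7
J11@4: h1:6  h2:4  h3:4  h4:7  h5:3  h6:3 → peak 7
Best is J11@2, peak 7.

7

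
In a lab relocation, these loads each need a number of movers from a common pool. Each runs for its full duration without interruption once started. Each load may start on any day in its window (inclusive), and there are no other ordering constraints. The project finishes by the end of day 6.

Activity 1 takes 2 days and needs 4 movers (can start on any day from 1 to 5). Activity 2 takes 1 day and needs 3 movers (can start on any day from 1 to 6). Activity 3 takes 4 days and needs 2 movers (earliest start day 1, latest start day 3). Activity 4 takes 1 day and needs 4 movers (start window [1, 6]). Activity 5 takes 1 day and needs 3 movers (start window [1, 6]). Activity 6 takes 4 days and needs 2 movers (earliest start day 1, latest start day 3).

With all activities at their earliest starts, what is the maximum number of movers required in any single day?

18

Early-start schedule: Activity 1@1, Activity 2@1, Activity 3@1, Activity 4@1, Activity 5@1, Activity 6@1.
Load per day: day 1: 18, day 2: 8, day 3: 4, day 4: 4, day 5: 0, day 6: 0.
Peak is 18.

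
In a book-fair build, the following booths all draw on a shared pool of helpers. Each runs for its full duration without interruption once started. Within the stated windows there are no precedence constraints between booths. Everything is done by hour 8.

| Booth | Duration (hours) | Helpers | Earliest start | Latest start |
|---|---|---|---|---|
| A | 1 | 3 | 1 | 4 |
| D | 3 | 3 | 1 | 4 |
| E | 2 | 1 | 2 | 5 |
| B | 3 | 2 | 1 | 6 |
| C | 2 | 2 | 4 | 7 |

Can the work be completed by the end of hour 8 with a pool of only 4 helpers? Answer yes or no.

yes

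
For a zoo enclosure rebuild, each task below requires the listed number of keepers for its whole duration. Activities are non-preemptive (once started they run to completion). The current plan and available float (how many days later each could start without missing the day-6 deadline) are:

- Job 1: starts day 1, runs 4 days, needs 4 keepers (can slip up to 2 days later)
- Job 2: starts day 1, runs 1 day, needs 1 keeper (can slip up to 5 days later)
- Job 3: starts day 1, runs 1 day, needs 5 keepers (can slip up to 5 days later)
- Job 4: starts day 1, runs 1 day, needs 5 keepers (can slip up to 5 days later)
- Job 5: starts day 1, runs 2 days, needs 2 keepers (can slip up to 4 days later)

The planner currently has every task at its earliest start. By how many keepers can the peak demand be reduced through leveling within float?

11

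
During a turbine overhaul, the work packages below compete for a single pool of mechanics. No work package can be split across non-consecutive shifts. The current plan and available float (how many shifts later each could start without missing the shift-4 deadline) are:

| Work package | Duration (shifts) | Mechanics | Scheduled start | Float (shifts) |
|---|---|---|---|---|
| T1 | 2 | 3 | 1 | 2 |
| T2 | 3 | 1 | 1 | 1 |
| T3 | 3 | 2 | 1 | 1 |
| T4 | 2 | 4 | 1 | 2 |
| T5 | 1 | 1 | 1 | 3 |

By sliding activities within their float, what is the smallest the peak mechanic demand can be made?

7

Early-start (T1@1, T2@1, T3@1, T4@1, T5@1) gives peak 11: s1:11  s2:10  s3:3  s4:0.
Shift T4→3.
Schedule T1@1, T2@1, T3@1, T4@3, T5@1: s1:7  s2:6  s3:7  s4:4 — peak 7.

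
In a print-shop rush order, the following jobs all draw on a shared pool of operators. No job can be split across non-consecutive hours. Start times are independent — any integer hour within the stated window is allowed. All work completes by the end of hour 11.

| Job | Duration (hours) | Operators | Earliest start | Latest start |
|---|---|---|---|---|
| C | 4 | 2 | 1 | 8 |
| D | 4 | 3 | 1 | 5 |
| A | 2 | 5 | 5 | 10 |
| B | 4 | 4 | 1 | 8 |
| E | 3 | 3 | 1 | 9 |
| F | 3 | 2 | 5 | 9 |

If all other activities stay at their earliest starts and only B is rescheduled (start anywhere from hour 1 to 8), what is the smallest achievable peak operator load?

8

B@1: h1:12  h2:12  h3:12  h4:9  h5:7  h6:7  h7:2  h8:0  h9:0  h10:0  h11:0 → peak 12
B@2: h1:8  h2:12  h3:12  h4:9  h5:11  h6:7  h7:2  h8:0  h9:0  h10:0  h11:0 → peak 12
B@3: h1:8  h2:8  h3:12  h4:9  h5:11  h6:11  h7:2  h8:0  h9:0  h10:0  h11:0 → peak 12
B@4: h1:8  h2:8  h3:8  h4:9  h5:11  h6:11  h7:6  h8:0  h9:0  h10:0  h11:0 → peak 11
B@5: h1:8  h2:8  h3:8  h4:5  h5:11  h6:11  h7:6  h8:4  h9:0  h10:0  h11:0 → peak 11
B@6: h1:8  h2:8  h3:8  h4:5  h5:7  h6:11  h7:6  h8:4  h9:4  h10:0  h11:0 → peak 11
B@7: h1:8  h2:8  h3:8  h4:5  h5:7  h6:7  h7:6  h8:4  h9:4  h10:4  h11:0 → peak 8
B@8: h1:8  h2:8  h3:8  h4:5  h5:7  h6:7  h7:2  h8:4  h9:4  h10:4  h11:4 → peak 8
Best is B@7, peak 8.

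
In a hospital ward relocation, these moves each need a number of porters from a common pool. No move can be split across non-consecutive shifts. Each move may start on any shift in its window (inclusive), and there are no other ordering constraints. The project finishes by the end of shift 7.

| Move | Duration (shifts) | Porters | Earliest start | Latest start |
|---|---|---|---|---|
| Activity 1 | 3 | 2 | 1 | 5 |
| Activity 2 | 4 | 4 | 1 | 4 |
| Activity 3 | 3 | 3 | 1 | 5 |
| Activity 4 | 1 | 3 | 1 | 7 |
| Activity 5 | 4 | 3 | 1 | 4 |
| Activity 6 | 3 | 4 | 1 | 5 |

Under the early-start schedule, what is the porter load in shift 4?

7

At early start, shift 4 has: Activity 2, Activity 5.
Demand: 4 + 3 = 7.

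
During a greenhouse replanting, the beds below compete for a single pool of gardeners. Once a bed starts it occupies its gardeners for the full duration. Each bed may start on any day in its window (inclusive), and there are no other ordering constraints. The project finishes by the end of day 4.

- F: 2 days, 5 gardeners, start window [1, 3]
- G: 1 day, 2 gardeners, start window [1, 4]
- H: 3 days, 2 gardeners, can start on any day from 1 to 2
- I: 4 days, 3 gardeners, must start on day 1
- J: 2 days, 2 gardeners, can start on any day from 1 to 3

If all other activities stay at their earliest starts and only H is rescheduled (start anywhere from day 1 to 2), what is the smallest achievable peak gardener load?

12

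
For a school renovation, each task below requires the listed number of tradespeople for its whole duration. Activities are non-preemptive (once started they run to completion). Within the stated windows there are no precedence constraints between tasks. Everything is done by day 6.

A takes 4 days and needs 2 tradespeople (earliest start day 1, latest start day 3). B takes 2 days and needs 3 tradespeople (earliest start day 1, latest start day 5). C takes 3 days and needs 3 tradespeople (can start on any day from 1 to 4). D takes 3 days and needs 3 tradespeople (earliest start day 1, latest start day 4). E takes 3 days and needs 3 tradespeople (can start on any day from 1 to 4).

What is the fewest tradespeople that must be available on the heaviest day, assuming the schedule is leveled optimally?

8

Early-start (A@1, B@1, C@1, D@1, E@1) gives peak 14: d1:14  d2:14  d3:11  d4:2  d5:0  d6:0.
Shift D→3, E→4.
Schedule A@1, B@1, C@1, D@3, E@4: d1:8  d2:8  d3:8  d4:8  d5:6  d6:3 — peak 8.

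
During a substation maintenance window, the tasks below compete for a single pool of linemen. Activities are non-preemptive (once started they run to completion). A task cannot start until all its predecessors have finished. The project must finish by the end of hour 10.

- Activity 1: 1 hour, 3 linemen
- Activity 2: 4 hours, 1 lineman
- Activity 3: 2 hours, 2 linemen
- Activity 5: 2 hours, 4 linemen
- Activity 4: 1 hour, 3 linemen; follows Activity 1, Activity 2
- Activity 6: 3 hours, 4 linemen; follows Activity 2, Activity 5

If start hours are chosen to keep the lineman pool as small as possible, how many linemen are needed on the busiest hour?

Early-start (Activity 1@1, Activity 2@1, Activity 3@1, Activity 5@1, Activity 4@5, Activity 6@5) gives peak 10: h1:10  h2:7  h3:1  h4:1  h5:7  h6:4  h7:4  h8:0  h9:0  h10:0.
Shift Activity 3→2, Activity 5→5, Activity 4→7, Activity 6→8.
Schedule Activity 1@1, Activity 2@1, Activity 3@2, Activity 5@5, Activity 4@7, Activity 6@8: h1:4  h2:3  h3:3  h4:1  h5:4  h6:4  h7:3  h8:4  h9:4  h10:4 — peak 4.
Total lineman-hours = 34 over 10 hours ⇒ peak ≥ ⌈34/10⌉ = 4, so 4 is optimal.

4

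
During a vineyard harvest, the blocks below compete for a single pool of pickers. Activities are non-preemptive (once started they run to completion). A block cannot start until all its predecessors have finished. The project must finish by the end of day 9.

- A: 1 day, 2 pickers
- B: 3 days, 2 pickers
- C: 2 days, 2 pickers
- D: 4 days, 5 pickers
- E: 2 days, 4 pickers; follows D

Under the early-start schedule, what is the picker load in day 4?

5

At early start, day 4 has: D.
Demand: 5 = 5.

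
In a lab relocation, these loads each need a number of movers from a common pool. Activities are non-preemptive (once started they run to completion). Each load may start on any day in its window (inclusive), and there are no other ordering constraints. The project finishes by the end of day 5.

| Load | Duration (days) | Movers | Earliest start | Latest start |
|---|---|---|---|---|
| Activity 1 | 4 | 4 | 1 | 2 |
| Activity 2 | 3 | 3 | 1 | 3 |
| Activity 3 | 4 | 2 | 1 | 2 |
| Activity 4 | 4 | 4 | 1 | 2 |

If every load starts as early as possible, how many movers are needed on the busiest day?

13

Early-start schedule: Activity 1@1, Activity 2@1, Activity 3@1, Activity 4@1.
Load per day: day 1: 13, day 2: 13, day 3: 13, day 4: 10, day 5: 0.
Peak is 13.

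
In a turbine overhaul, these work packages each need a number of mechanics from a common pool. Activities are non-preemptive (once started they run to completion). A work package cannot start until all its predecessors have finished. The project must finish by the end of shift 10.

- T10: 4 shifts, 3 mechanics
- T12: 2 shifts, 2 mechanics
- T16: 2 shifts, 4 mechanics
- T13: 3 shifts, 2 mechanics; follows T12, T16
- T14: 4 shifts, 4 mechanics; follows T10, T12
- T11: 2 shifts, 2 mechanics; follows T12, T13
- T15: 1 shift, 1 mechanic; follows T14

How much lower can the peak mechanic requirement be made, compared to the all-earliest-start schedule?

Early-start peak: s1:9  s2:9  s3:5  s4:5  s5:6  s6:6  s7:6  s8:4  s9:1  s10:0 ⇒ 9.
Leveled (T10@1, T12@1, T16@3, T13@5, T14@5, T11@8, T15@9): s1:5  s2:5  s3:7  s4:7  s5:6  s6:6  s7:6  s8:6  s9:3  s10:0 ⇒ 7.
Reduction 9 − 7 = 2.

2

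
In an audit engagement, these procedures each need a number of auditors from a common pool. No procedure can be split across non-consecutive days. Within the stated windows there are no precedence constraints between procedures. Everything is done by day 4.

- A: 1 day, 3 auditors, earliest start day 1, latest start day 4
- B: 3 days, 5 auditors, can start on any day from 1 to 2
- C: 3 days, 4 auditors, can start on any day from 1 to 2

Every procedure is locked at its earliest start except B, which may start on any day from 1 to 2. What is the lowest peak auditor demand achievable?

B@1: d1:12  d2:9  d3:9  d4:0 → peak 12
B@2: d1:7  d2:9  d3:9  d4:5 → peak 9
Best is B@2, peak 9.

9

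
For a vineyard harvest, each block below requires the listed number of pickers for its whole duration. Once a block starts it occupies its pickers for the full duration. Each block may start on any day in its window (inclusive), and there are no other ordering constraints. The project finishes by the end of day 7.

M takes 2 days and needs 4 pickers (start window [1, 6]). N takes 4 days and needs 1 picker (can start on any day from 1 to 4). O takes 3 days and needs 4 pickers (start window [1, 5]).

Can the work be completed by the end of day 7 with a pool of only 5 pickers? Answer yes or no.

yes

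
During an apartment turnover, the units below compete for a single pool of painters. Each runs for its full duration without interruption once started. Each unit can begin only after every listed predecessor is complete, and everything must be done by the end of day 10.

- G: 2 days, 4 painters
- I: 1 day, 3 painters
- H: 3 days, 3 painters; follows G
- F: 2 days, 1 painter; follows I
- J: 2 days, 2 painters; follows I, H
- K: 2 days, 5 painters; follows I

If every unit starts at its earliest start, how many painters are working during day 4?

3

At early start, day 4 has: H.
Demand: 3 = 3.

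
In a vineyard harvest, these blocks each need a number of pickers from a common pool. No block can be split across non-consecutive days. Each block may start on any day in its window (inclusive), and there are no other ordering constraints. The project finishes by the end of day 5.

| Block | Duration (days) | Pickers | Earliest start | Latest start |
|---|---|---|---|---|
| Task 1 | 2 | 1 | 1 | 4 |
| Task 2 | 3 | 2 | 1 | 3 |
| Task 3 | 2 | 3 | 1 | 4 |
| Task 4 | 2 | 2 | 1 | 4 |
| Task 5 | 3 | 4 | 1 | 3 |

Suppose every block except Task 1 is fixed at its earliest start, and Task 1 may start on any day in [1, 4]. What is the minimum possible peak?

11

Task 1@1: d1:12  d2:12  d3:6  d4:0  d5:0 → peak 12
Task 1@2: d1:11  d2:12  d3:7  d4:0  d5:0 → peak 12
Task 1@3: d1:11  d2:11  d3:7  d4:1  d5:0 → peak 11
Task 1@4: d1:11  d2:11  d3:6  d4:1  d5:1 → peak 11
Best is Task 1@3, peak 11.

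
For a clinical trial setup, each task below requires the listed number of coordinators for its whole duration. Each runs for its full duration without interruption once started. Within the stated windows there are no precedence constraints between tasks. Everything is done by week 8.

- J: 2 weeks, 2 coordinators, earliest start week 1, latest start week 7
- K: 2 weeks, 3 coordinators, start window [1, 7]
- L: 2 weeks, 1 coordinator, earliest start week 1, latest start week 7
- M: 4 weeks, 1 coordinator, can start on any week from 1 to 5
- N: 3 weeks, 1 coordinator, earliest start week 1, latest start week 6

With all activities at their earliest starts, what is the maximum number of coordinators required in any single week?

Early-start schedule: J@1, K@1, L@1, M@1, N@1.
Load per week: week 1: 8, week 2: 8, week 3: 2, week 4: 1, week 5: 0, week 6: 0, week 7: 0, week 8: 0.
Peak is 8.

8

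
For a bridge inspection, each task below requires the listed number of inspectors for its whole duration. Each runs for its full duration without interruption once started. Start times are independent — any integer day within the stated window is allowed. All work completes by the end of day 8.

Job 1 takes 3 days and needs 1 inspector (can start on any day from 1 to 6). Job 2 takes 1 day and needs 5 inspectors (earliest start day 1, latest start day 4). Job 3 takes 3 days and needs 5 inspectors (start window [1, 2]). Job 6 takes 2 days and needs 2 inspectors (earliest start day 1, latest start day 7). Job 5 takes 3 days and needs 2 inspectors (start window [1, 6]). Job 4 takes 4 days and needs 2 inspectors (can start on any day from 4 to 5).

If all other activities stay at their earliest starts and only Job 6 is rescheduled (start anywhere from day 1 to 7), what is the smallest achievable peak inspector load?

13

Job 6@1: d1:15  d2:10  d3:8  d4:2  d5:2  d6:2  d7:2  d8:0 → peak 15
Job 6@2: d1:13  d2:10  d3:10  d4:2  d5:2  d6:2  d7:2  d8:0 → peak 13
Job 6@3: d1:13  d2:8  d3:10  d4:4  d5:2  d6:2  d7:2  d8:0 → peak 13
Job 6@4: d1:13  d2:8  d3:8  d4:4  d5:4  d6:2  d7:2  d8:0 → peak 13
Job 6@5: d1:13  d2:8  d3:8  d4:2  d5:4  d6:4  d7:2  d8:0 → peak 13
Job 6@6: d1:13  d2:8  d3:8  d4:2  d5:2  d6:4  d7:4  d8:0 → peak 13
Job 6@7: d1:13  d2:8  d3:8  d4:2  d5:2  d6:2  d7:4  d8:2 → peak 13
Best is Job 6@2, peak 13.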